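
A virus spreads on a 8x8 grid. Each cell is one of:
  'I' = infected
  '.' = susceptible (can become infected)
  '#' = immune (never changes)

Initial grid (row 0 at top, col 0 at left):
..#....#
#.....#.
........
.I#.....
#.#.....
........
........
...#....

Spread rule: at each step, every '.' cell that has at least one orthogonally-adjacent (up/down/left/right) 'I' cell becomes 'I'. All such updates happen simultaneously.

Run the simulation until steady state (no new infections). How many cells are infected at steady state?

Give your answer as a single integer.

Answer: 56

Derivation:
Step 0 (initial): 1 infected
Step 1: +3 new -> 4 infected
Step 2: +4 new -> 8 infected
Step 3: +6 new -> 14 infected
Step 4: +8 new -> 22 infected
Step 5: +9 new -> 31 infected
Step 6: +7 new -> 38 infected
Step 7: +7 new -> 45 infected
Step 8: +7 new -> 52 infected
Step 9: +3 new -> 55 infected
Step 10: +1 new -> 56 infected
Step 11: +0 new -> 56 infected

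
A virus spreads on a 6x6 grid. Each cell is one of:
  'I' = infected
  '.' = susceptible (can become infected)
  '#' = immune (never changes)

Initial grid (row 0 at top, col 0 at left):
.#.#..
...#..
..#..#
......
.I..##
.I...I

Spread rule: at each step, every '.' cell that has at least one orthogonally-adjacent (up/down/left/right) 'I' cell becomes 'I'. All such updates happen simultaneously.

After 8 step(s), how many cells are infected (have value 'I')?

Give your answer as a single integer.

Step 0 (initial): 3 infected
Step 1: +6 new -> 9 infected
Step 2: +5 new -> 14 infected
Step 3: +3 new -> 17 infected
Step 4: +4 new -> 21 infected
Step 5: +4 new -> 25 infected
Step 6: +1 new -> 26 infected
Step 7: +2 new -> 28 infected
Step 8: +1 new -> 29 infected

Answer: 29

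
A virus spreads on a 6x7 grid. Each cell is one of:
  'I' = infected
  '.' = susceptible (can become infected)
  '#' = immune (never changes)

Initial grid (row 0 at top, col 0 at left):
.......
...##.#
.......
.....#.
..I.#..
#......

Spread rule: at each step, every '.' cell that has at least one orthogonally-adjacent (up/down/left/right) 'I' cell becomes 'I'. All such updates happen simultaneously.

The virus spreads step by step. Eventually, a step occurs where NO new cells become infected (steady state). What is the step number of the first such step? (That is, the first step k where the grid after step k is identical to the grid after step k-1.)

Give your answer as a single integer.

Step 0 (initial): 1 infected
Step 1: +4 new -> 5 infected
Step 2: +6 new -> 11 infected
Step 3: +6 new -> 17 infected
Step 4: +5 new -> 22 infected
Step 5: +6 new -> 28 infected
Step 6: +5 new -> 33 infected
Step 7: +2 new -> 35 infected
Step 8: +1 new -> 36 infected
Step 9: +0 new -> 36 infected

Answer: 9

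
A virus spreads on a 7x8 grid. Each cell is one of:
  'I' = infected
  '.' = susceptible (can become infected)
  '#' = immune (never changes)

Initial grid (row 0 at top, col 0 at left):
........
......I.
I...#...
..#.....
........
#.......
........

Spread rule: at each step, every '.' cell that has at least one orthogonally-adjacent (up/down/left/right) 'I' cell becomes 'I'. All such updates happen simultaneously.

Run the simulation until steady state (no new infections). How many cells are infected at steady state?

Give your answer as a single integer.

Answer: 53

Derivation:
Step 0 (initial): 2 infected
Step 1: +7 new -> 9 infected
Step 2: +11 new -> 20 infected
Step 3: +9 new -> 29 infected
Step 4: +9 new -> 38 infected
Step 5: +7 new -> 45 infected
Step 6: +6 new -> 51 infected
Step 7: +2 new -> 53 infected
Step 8: +0 new -> 53 infected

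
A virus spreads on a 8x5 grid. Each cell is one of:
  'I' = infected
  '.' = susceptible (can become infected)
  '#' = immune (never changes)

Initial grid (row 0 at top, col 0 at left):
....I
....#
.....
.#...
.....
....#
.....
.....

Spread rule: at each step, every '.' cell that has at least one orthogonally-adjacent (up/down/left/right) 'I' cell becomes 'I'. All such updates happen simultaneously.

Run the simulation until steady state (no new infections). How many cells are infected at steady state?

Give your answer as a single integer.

Answer: 37

Derivation:
Step 0 (initial): 1 infected
Step 1: +1 new -> 2 infected
Step 2: +2 new -> 4 infected
Step 3: +3 new -> 7 infected
Step 4: +5 new -> 12 infected
Step 5: +5 new -> 17 infected
Step 6: +4 new -> 21 infected
Step 7: +4 new -> 25 infected
Step 8: +5 new -> 30 infected
Step 9: +4 new -> 34 infected
Step 10: +2 new -> 36 infected
Step 11: +1 new -> 37 infected
Step 12: +0 new -> 37 infected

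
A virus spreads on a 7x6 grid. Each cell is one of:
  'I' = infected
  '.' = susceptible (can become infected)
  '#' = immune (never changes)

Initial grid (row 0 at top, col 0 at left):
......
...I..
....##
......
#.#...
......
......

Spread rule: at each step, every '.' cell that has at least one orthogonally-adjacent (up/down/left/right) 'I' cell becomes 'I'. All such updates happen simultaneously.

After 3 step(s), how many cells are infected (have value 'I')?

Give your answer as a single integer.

Answer: 18

Derivation:
Step 0 (initial): 1 infected
Step 1: +4 new -> 5 infected
Step 2: +6 new -> 11 infected
Step 3: +7 new -> 18 infected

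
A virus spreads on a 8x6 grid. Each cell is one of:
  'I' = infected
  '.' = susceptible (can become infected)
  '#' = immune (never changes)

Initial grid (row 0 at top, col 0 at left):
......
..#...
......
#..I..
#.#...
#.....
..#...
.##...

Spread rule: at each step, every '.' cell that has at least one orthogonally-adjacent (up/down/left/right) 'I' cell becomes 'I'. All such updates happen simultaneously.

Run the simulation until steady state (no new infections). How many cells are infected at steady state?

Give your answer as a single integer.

Answer: 40

Derivation:
Step 0 (initial): 1 infected
Step 1: +4 new -> 5 infected
Step 2: +7 new -> 12 infected
Step 3: +9 new -> 21 infected
Step 4: +9 new -> 30 infected
Step 5: +6 new -> 36 infected
Step 6: +3 new -> 39 infected
Step 7: +1 new -> 40 infected
Step 8: +0 new -> 40 infected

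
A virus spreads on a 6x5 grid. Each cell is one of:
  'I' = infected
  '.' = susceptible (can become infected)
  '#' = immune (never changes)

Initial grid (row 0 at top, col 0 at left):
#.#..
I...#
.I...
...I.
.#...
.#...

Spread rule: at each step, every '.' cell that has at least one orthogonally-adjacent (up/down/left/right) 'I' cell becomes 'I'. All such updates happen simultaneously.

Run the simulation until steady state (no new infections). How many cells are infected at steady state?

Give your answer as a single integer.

Step 0 (initial): 3 infected
Step 1: +8 new -> 11 infected
Step 2: +8 new -> 19 infected
Step 3: +4 new -> 23 infected
Step 4: +2 new -> 25 infected
Step 5: +0 new -> 25 infected

Answer: 25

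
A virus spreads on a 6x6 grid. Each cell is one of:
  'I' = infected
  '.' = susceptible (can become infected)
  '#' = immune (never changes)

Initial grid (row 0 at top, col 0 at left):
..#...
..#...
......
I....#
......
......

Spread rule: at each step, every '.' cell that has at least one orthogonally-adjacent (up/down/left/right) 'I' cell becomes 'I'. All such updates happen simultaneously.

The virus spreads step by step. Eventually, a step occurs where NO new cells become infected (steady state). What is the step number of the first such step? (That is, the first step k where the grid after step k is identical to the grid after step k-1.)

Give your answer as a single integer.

Answer: 9

Derivation:
Step 0 (initial): 1 infected
Step 1: +3 new -> 4 infected
Step 2: +5 new -> 9 infected
Step 3: +6 new -> 15 infected
Step 4: +5 new -> 20 infected
Step 5: +4 new -> 24 infected
Step 6: +5 new -> 29 infected
Step 7: +3 new -> 32 infected
Step 8: +1 new -> 33 infected
Step 9: +0 new -> 33 infected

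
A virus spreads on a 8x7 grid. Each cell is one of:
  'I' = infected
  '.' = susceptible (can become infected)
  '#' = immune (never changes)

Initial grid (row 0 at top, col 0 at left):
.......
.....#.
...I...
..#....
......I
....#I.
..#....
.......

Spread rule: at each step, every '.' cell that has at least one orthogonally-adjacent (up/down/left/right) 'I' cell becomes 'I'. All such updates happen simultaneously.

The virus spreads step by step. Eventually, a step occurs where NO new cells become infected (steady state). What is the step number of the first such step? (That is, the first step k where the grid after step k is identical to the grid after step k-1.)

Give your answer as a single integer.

Answer: 8

Derivation:
Step 0 (initial): 3 infected
Step 1: +8 new -> 11 infected
Step 2: +13 new -> 24 infected
Step 3: +11 new -> 35 infected
Step 4: +8 new -> 43 infected
Step 5: +4 new -> 47 infected
Step 6: +3 new -> 50 infected
Step 7: +2 new -> 52 infected
Step 8: +0 new -> 52 infected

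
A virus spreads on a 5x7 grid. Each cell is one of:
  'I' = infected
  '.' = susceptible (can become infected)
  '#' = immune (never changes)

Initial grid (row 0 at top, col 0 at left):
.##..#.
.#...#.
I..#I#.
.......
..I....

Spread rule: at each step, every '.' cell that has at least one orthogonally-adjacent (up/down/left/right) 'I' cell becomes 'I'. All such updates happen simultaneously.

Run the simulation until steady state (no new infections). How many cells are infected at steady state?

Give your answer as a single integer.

Answer: 28

Derivation:
Step 0 (initial): 3 infected
Step 1: +8 new -> 11 infected
Step 2: +9 new -> 20 infected
Step 3: +4 new -> 24 infected
Step 4: +2 new -> 26 infected
Step 5: +1 new -> 27 infected
Step 6: +1 new -> 28 infected
Step 7: +0 new -> 28 infected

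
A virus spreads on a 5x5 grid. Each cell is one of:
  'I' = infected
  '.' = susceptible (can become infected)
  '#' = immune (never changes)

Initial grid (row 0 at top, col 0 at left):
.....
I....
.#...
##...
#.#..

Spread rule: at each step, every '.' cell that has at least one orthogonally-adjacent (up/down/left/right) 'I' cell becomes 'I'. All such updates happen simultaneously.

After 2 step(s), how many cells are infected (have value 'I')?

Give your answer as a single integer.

Answer: 6

Derivation:
Step 0 (initial): 1 infected
Step 1: +3 new -> 4 infected
Step 2: +2 new -> 6 infected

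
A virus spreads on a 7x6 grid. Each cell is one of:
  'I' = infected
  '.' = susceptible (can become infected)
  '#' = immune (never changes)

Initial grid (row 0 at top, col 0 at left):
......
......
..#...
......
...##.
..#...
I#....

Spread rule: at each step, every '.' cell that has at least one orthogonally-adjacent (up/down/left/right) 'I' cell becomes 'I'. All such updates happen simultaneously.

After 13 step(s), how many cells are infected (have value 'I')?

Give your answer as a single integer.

Step 0 (initial): 1 infected
Step 1: +1 new -> 2 infected
Step 2: +2 new -> 4 infected
Step 3: +2 new -> 6 infected
Step 4: +3 new -> 9 infected
Step 5: +3 new -> 12 infected
Step 6: +3 new -> 15 infected
Step 7: +4 new -> 19 infected
Step 8: +4 new -> 23 infected
Step 9: +4 new -> 27 infected
Step 10: +3 new -> 30 infected
Step 11: +3 new -> 33 infected
Step 12: +2 new -> 35 infected
Step 13: +1 new -> 36 infected

Answer: 36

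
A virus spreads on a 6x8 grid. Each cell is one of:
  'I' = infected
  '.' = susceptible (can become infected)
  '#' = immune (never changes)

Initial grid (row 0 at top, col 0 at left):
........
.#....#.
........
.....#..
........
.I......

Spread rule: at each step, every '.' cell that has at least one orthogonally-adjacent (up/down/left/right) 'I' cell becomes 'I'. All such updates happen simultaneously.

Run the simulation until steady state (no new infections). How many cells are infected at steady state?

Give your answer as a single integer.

Step 0 (initial): 1 infected
Step 1: +3 new -> 4 infected
Step 2: +4 new -> 8 infected
Step 3: +5 new -> 13 infected
Step 4: +5 new -> 18 infected
Step 5: +6 new -> 24 infected
Step 6: +6 new -> 30 infected
Step 7: +6 new -> 36 infected
Step 8: +4 new -> 40 infected
Step 9: +2 new -> 42 infected
Step 10: +2 new -> 44 infected
Step 11: +1 new -> 45 infected
Step 12: +0 new -> 45 infected

Answer: 45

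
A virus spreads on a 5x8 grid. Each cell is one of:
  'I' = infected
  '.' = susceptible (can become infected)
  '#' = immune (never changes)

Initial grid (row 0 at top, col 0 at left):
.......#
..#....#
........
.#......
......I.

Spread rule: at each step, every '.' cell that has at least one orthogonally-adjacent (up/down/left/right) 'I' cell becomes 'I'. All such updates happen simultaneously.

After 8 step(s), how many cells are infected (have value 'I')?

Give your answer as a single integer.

Step 0 (initial): 1 infected
Step 1: +3 new -> 4 infected
Step 2: +4 new -> 8 infected
Step 3: +5 new -> 13 infected
Step 4: +5 new -> 18 infected
Step 5: +5 new -> 23 infected
Step 6: +4 new -> 27 infected
Step 7: +3 new -> 30 infected
Step 8: +3 new -> 33 infected

Answer: 33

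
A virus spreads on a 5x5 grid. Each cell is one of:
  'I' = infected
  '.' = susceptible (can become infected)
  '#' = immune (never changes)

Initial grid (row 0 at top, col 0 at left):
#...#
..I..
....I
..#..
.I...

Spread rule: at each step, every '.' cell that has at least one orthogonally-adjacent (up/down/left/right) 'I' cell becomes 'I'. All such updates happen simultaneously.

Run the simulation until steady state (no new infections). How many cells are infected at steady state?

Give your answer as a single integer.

Answer: 22

Derivation:
Step 0 (initial): 3 infected
Step 1: +10 new -> 13 infected
Step 2: +8 new -> 21 infected
Step 3: +1 new -> 22 infected
Step 4: +0 new -> 22 infected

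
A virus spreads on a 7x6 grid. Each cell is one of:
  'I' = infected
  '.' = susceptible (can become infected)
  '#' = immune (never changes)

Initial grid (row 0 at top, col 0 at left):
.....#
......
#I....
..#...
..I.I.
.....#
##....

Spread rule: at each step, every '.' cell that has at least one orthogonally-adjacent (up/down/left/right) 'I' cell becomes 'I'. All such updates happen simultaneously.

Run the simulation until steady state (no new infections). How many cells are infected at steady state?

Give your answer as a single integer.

Answer: 36

Derivation:
Step 0 (initial): 3 infected
Step 1: +9 new -> 12 infected
Step 2: +13 new -> 25 infected
Step 3: +8 new -> 33 infected
Step 4: +3 new -> 36 infected
Step 5: +0 new -> 36 infected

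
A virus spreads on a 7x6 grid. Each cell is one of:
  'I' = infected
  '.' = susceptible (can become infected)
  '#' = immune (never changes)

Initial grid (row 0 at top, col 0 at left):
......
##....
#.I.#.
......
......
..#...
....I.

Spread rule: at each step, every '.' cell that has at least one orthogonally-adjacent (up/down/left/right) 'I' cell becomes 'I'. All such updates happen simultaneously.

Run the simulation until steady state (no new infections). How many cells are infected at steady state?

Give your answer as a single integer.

Answer: 37

Derivation:
Step 0 (initial): 2 infected
Step 1: +7 new -> 9 infected
Step 2: +9 new -> 18 infected
Step 3: +9 new -> 27 infected
Step 4: +7 new -> 34 infected
Step 5: +3 new -> 37 infected
Step 6: +0 new -> 37 infected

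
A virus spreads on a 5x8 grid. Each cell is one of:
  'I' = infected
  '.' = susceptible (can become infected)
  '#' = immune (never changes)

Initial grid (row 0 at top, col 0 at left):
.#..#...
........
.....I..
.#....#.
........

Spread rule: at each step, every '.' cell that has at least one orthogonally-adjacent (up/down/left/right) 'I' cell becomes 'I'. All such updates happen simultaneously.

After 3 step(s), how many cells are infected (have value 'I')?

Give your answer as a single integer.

Answer: 20

Derivation:
Step 0 (initial): 1 infected
Step 1: +4 new -> 5 infected
Step 2: +7 new -> 12 infected
Step 3: +8 new -> 20 infected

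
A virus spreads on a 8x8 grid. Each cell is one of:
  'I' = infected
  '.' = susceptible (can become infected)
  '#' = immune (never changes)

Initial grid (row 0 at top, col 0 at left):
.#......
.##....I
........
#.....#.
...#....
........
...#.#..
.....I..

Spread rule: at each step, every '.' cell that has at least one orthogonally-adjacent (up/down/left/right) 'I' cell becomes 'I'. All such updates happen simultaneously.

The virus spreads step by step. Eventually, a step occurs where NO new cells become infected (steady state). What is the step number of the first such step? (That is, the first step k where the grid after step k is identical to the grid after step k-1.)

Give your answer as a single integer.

Step 0 (initial): 2 infected
Step 1: +5 new -> 7 infected
Step 2: +8 new -> 15 infected
Step 3: +8 new -> 23 infected
Step 4: +11 new -> 34 infected
Step 5: +7 new -> 41 infected
Step 6: +6 new -> 47 infected
Step 7: +4 new -> 51 infected
Step 8: +3 new -> 54 infected
Step 9: +1 new -> 55 infected
Step 10: +1 new -> 56 infected
Step 11: +0 new -> 56 infected

Answer: 11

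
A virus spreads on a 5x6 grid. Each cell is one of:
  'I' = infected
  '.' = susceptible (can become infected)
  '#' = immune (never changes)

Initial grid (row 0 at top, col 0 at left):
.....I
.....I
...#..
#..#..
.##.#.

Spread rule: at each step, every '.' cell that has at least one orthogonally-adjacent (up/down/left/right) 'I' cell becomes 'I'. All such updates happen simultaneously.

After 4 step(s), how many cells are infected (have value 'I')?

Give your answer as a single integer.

Step 0 (initial): 2 infected
Step 1: +3 new -> 5 infected
Step 2: +4 new -> 9 infected
Step 3: +4 new -> 13 infected
Step 4: +3 new -> 16 infected

Answer: 16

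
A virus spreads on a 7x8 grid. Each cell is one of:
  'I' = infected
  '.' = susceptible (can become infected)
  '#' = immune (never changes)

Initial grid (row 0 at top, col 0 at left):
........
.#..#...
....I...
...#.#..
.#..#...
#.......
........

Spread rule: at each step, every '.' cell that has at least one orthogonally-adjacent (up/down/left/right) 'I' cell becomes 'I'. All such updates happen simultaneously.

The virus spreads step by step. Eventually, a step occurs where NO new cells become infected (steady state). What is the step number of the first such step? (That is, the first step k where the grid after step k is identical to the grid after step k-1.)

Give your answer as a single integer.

Step 0 (initial): 1 infected
Step 1: +3 new -> 4 infected
Step 2: +4 new -> 8 infected
Step 3: +8 new -> 16 infected
Step 4: +9 new -> 25 infected
Step 5: +9 new -> 34 infected
Step 6: +8 new -> 42 infected
Step 7: +5 new -> 47 infected
Step 8: +2 new -> 49 infected
Step 9: +0 new -> 49 infected

Answer: 9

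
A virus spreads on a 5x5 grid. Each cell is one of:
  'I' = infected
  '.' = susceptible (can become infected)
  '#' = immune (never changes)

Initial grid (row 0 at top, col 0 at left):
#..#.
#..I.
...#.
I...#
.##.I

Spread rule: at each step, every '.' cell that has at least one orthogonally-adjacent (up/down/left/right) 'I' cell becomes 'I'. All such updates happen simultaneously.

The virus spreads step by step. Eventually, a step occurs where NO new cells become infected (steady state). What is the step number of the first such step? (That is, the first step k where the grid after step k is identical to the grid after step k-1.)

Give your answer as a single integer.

Answer: 4

Derivation:
Step 0 (initial): 3 infected
Step 1: +6 new -> 9 infected
Step 2: +8 new -> 17 infected
Step 3: +1 new -> 18 infected
Step 4: +0 new -> 18 infected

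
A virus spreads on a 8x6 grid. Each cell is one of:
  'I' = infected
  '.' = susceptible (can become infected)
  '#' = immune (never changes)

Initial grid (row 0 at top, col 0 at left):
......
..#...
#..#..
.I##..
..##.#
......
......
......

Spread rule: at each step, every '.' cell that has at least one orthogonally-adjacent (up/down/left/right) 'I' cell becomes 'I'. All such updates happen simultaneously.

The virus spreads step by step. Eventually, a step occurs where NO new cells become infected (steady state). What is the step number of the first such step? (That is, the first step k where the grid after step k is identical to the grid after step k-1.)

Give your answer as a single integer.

Step 0 (initial): 1 infected
Step 1: +3 new -> 4 infected
Step 2: +4 new -> 8 infected
Step 3: +5 new -> 13 infected
Step 4: +6 new -> 19 infected
Step 5: +5 new -> 24 infected
Step 6: +6 new -> 30 infected
Step 7: +5 new -> 35 infected
Step 8: +4 new -> 39 infected
Step 9: +1 new -> 40 infected
Step 10: +0 new -> 40 infected

Answer: 10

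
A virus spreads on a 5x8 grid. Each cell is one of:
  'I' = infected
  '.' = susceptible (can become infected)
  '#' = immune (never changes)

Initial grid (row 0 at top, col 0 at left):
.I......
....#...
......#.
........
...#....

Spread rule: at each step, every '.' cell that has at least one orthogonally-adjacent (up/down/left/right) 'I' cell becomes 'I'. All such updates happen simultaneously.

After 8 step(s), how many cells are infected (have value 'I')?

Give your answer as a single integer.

Answer: 34

Derivation:
Step 0 (initial): 1 infected
Step 1: +3 new -> 4 infected
Step 2: +4 new -> 8 infected
Step 3: +5 new -> 13 infected
Step 4: +5 new -> 18 infected
Step 5: +6 new -> 24 infected
Step 6: +4 new -> 28 infected
Step 7: +3 new -> 31 infected
Step 8: +3 new -> 34 infected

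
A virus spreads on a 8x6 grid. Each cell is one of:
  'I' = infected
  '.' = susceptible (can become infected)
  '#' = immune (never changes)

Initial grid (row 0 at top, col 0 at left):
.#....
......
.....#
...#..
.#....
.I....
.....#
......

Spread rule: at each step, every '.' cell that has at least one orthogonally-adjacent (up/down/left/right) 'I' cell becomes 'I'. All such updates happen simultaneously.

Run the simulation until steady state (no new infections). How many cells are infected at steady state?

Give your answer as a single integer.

Answer: 43

Derivation:
Step 0 (initial): 1 infected
Step 1: +3 new -> 4 infected
Step 2: +6 new -> 10 infected
Step 3: +7 new -> 17 infected
Step 4: +7 new -> 24 infected
Step 5: +7 new -> 31 infected
Step 6: +7 new -> 38 infected
Step 7: +2 new -> 40 infected
Step 8: +2 new -> 42 infected
Step 9: +1 new -> 43 infected
Step 10: +0 new -> 43 infected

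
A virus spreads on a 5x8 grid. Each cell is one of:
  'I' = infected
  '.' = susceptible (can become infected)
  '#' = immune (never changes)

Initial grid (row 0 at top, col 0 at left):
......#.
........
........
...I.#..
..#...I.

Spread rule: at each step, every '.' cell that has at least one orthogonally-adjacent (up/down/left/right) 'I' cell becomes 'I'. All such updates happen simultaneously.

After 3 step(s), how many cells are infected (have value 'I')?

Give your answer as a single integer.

Step 0 (initial): 2 infected
Step 1: +7 new -> 9 infected
Step 2: +7 new -> 16 infected
Step 3: +9 new -> 25 infected

Answer: 25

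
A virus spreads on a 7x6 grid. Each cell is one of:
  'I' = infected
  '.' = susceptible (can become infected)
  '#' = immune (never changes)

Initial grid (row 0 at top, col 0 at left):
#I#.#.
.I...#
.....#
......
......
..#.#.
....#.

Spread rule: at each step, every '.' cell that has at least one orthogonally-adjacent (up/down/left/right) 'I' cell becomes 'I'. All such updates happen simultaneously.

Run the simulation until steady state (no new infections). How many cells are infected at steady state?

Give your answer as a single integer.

Answer: 33

Derivation:
Step 0 (initial): 2 infected
Step 1: +3 new -> 5 infected
Step 2: +4 new -> 9 infected
Step 3: +6 new -> 15 infected
Step 4: +5 new -> 20 infected
Step 5: +4 new -> 24 infected
Step 6: +5 new -> 29 infected
Step 7: +2 new -> 31 infected
Step 8: +1 new -> 32 infected
Step 9: +1 new -> 33 infected
Step 10: +0 new -> 33 infected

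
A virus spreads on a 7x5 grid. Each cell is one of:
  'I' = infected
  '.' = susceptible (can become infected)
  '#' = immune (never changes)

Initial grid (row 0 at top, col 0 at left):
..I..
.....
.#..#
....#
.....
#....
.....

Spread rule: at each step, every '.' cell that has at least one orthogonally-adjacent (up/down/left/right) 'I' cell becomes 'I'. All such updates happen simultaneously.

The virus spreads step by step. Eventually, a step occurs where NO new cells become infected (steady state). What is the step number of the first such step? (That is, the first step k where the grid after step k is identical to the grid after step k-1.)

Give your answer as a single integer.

Answer: 9

Derivation:
Step 0 (initial): 1 infected
Step 1: +3 new -> 4 infected
Step 2: +5 new -> 9 infected
Step 3: +4 new -> 13 infected
Step 4: +4 new -> 17 infected
Step 5: +4 new -> 21 infected
Step 6: +5 new -> 26 infected
Step 7: +3 new -> 29 infected
Step 8: +2 new -> 31 infected
Step 9: +0 new -> 31 infected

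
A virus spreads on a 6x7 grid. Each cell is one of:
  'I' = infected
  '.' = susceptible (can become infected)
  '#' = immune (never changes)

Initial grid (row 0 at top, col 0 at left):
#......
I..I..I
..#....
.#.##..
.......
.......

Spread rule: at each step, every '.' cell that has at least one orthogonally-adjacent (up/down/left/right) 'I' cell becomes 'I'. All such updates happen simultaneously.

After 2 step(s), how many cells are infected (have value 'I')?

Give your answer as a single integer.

Step 0 (initial): 3 infected
Step 1: +9 new -> 12 infected
Step 2: +9 new -> 21 infected

Answer: 21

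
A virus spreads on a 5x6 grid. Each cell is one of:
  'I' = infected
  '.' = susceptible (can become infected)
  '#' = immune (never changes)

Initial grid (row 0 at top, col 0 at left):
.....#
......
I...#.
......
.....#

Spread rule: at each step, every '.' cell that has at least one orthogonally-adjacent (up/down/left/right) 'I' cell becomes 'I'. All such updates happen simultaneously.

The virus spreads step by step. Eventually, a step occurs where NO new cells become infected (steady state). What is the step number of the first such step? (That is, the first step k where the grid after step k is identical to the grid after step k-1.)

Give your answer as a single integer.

Answer: 8

Derivation:
Step 0 (initial): 1 infected
Step 1: +3 new -> 4 infected
Step 2: +5 new -> 9 infected
Step 3: +5 new -> 14 infected
Step 4: +4 new -> 18 infected
Step 5: +4 new -> 22 infected
Step 6: +4 new -> 26 infected
Step 7: +1 new -> 27 infected
Step 8: +0 new -> 27 infected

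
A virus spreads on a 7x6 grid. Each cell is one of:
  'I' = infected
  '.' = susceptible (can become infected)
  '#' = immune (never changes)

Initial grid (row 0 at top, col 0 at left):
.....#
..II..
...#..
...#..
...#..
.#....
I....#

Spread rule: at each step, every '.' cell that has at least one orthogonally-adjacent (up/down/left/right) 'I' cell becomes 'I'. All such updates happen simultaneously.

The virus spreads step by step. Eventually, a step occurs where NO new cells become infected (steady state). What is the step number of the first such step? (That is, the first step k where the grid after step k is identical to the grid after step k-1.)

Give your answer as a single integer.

Answer: 7

Derivation:
Step 0 (initial): 3 infected
Step 1: +7 new -> 10 infected
Step 2: +9 new -> 19 infected
Step 3: +10 new -> 29 infected
Step 4: +4 new -> 33 infected
Step 5: +2 new -> 35 infected
Step 6: +1 new -> 36 infected
Step 7: +0 new -> 36 infected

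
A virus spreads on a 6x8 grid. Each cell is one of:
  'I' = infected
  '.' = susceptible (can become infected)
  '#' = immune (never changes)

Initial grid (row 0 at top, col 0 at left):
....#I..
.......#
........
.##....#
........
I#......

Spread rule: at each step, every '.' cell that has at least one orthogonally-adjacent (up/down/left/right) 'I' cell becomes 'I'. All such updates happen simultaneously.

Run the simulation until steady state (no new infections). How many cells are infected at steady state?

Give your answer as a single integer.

Step 0 (initial): 2 infected
Step 1: +3 new -> 5 infected
Step 2: +6 new -> 11 infected
Step 3: +6 new -> 17 infected
Step 4: +11 new -> 28 infected
Step 5: +9 new -> 37 infected
Step 6: +4 new -> 41 infected
Step 7: +1 new -> 42 infected
Step 8: +0 new -> 42 infected

Answer: 42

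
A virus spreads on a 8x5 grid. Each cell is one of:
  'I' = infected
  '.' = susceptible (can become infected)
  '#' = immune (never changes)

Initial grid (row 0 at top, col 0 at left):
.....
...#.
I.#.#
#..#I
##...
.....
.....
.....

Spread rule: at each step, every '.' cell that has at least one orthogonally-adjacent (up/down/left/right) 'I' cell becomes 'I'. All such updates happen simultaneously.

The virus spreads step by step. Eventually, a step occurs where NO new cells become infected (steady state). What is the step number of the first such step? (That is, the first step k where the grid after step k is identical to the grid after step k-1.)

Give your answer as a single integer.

Answer: 9

Derivation:
Step 0 (initial): 2 infected
Step 1: +3 new -> 5 infected
Step 2: +5 new -> 10 infected
Step 3: +6 new -> 16 infected
Step 4: +4 new -> 20 infected
Step 5: +4 new -> 24 infected
Step 6: +4 new -> 28 infected
Step 7: +3 new -> 31 infected
Step 8: +1 new -> 32 infected
Step 9: +0 new -> 32 infected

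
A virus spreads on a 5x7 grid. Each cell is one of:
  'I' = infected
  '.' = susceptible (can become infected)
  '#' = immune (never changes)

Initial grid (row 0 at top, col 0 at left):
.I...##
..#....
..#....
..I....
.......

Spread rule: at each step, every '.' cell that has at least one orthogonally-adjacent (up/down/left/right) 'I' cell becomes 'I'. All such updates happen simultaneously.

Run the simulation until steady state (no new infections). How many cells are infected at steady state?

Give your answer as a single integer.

Step 0 (initial): 2 infected
Step 1: +6 new -> 8 infected
Step 2: +8 new -> 16 infected
Step 3: +7 new -> 23 infected
Step 4: +4 new -> 27 infected
Step 5: +3 new -> 30 infected
Step 6: +1 new -> 31 infected
Step 7: +0 new -> 31 infected

Answer: 31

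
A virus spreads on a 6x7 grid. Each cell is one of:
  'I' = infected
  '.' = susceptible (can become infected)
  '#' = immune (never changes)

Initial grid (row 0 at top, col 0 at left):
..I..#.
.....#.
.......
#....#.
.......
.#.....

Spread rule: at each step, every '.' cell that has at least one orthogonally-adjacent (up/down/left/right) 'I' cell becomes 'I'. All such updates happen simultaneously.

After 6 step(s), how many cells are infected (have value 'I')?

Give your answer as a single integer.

Step 0 (initial): 1 infected
Step 1: +3 new -> 4 infected
Step 2: +5 new -> 9 infected
Step 3: +5 new -> 14 infected
Step 4: +5 new -> 19 infected
Step 5: +5 new -> 24 infected
Step 6: +4 new -> 28 infected

Answer: 28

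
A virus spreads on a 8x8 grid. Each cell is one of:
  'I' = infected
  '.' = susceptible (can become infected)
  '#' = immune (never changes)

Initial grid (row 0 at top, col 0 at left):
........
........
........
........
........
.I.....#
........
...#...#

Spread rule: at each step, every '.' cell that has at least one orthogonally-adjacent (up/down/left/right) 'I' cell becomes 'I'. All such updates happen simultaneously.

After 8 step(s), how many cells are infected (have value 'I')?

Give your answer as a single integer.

Answer: 55

Derivation:
Step 0 (initial): 1 infected
Step 1: +4 new -> 5 infected
Step 2: +7 new -> 12 infected
Step 3: +8 new -> 20 infected
Step 4: +7 new -> 27 infected
Step 5: +9 new -> 36 infected
Step 6: +8 new -> 44 infected
Step 7: +7 new -> 51 infected
Step 8: +4 new -> 55 infected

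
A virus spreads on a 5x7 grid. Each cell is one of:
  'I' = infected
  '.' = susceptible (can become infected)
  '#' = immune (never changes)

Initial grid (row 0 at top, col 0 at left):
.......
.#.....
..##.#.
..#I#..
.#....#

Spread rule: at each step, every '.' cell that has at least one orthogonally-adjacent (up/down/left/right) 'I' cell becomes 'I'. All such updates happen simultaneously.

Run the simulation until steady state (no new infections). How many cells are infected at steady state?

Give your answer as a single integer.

Answer: 27

Derivation:
Step 0 (initial): 1 infected
Step 1: +1 new -> 2 infected
Step 2: +2 new -> 4 infected
Step 3: +1 new -> 5 infected
Step 4: +1 new -> 6 infected
Step 5: +1 new -> 7 infected
Step 6: +1 new -> 8 infected
Step 7: +1 new -> 9 infected
Step 8: +2 new -> 11 infected
Step 9: +2 new -> 13 infected
Step 10: +3 new -> 16 infected
Step 11: +2 new -> 18 infected
Step 12: +1 new -> 19 infected
Step 13: +1 new -> 20 infected
Step 14: +1 new -> 21 infected
Step 15: +1 new -> 22 infected
Step 16: +1 new -> 23 infected
Step 17: +2 new -> 25 infected
Step 18: +2 new -> 27 infected
Step 19: +0 new -> 27 infected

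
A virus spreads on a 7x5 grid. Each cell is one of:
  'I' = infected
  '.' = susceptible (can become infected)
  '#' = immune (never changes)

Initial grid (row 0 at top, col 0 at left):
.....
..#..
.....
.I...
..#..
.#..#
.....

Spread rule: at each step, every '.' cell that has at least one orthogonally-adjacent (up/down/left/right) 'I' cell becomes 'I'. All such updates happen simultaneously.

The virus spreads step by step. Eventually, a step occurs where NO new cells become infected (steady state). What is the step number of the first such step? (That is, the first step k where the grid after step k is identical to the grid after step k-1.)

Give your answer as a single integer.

Answer: 7

Derivation:
Step 0 (initial): 1 infected
Step 1: +4 new -> 5 infected
Step 2: +5 new -> 10 infected
Step 3: +6 new -> 16 infected
Step 4: +7 new -> 23 infected
Step 5: +5 new -> 28 infected
Step 6: +3 new -> 31 infected
Step 7: +0 new -> 31 infected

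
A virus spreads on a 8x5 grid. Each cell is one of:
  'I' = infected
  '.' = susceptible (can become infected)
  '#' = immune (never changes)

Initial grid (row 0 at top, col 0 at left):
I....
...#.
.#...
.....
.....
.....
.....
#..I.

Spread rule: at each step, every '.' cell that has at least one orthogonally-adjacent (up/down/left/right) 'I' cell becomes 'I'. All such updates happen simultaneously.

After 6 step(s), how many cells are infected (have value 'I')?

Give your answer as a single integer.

Step 0 (initial): 2 infected
Step 1: +5 new -> 7 infected
Step 2: +7 new -> 14 infected
Step 3: +7 new -> 21 infected
Step 4: +9 new -> 30 infected
Step 5: +6 new -> 36 infected
Step 6: +1 new -> 37 infected

Answer: 37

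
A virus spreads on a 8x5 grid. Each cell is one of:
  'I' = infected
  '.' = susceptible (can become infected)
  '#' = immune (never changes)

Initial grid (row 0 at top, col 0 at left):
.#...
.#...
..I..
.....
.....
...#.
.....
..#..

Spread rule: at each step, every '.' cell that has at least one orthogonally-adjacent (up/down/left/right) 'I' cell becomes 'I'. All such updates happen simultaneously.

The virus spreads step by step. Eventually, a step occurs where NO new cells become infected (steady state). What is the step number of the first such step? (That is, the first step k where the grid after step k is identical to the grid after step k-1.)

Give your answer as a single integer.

Answer: 8

Derivation:
Step 0 (initial): 1 infected
Step 1: +4 new -> 5 infected
Step 2: +7 new -> 12 infected
Step 3: +8 new -> 20 infected
Step 4: +6 new -> 26 infected
Step 5: +4 new -> 30 infected
Step 6: +4 new -> 34 infected
Step 7: +2 new -> 36 infected
Step 8: +0 new -> 36 infected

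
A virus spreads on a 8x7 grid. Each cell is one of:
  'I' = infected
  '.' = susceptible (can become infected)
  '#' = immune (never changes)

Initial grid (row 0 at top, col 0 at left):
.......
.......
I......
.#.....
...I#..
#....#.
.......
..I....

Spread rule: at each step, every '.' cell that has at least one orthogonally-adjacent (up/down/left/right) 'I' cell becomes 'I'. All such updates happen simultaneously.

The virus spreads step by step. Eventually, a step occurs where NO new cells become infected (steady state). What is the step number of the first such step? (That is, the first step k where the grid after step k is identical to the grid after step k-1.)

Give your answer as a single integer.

Step 0 (initial): 3 infected
Step 1: +9 new -> 12 infected
Step 2: +14 new -> 26 infected
Step 3: +9 new -> 35 infected
Step 4: +8 new -> 43 infected
Step 5: +5 new -> 48 infected
Step 6: +3 new -> 51 infected
Step 7: +1 new -> 52 infected
Step 8: +0 new -> 52 infected

Answer: 8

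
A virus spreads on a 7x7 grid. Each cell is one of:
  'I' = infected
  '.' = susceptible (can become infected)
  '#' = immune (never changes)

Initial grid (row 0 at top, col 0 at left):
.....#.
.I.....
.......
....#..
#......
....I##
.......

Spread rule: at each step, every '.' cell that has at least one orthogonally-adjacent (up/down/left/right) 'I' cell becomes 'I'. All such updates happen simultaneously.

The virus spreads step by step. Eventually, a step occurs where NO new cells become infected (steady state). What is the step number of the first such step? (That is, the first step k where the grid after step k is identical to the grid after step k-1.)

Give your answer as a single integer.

Answer: 7

Derivation:
Step 0 (initial): 2 infected
Step 1: +7 new -> 9 infected
Step 2: +11 new -> 20 infected
Step 3: +13 new -> 33 infected
Step 4: +7 new -> 40 infected
Step 5: +3 new -> 43 infected
Step 6: +1 new -> 44 infected
Step 7: +0 new -> 44 infected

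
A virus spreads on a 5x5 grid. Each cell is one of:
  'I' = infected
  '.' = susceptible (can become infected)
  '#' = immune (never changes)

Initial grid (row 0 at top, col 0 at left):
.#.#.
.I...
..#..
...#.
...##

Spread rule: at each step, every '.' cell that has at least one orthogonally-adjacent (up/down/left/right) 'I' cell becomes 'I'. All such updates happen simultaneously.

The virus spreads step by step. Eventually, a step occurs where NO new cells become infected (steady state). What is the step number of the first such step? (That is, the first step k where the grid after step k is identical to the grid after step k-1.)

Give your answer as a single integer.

Answer: 6

Derivation:
Step 0 (initial): 1 infected
Step 1: +3 new -> 4 infected
Step 2: +5 new -> 9 infected
Step 3: +5 new -> 14 infected
Step 4: +4 new -> 18 infected
Step 5: +1 new -> 19 infected
Step 6: +0 new -> 19 infected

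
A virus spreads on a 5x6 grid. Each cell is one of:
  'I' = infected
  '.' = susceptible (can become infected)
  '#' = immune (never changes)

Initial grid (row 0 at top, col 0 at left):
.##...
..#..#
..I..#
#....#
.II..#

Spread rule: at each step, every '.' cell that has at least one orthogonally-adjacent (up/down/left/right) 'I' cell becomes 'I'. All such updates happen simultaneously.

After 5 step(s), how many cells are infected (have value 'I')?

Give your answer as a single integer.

Step 0 (initial): 3 infected
Step 1: +6 new -> 9 infected
Step 2: +6 new -> 15 infected
Step 3: +4 new -> 19 infected
Step 4: +2 new -> 21 infected
Step 5: +1 new -> 22 infected

Answer: 22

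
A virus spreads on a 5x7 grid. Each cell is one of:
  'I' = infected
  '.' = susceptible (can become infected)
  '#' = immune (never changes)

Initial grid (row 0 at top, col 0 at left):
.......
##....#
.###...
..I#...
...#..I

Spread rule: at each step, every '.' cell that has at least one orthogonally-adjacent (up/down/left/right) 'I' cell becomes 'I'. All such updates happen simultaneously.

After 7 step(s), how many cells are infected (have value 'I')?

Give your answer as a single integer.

Step 0 (initial): 2 infected
Step 1: +4 new -> 6 infected
Step 2: +5 new -> 11 infected
Step 3: +4 new -> 15 infected
Step 4: +2 new -> 17 infected
Step 5: +2 new -> 19 infected
Step 6: +3 new -> 22 infected
Step 7: +2 new -> 24 infected

Answer: 24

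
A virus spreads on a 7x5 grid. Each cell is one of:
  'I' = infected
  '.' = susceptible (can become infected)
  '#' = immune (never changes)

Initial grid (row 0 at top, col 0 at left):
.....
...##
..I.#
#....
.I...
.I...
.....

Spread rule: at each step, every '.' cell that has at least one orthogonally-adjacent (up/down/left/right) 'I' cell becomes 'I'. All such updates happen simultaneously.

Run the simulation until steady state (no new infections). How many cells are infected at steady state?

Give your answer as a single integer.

Answer: 31

Derivation:
Step 0 (initial): 3 infected
Step 1: +10 new -> 13 infected
Step 2: +8 new -> 21 infected
Step 3: +7 new -> 28 infected
Step 4: +3 new -> 31 infected
Step 5: +0 new -> 31 infected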